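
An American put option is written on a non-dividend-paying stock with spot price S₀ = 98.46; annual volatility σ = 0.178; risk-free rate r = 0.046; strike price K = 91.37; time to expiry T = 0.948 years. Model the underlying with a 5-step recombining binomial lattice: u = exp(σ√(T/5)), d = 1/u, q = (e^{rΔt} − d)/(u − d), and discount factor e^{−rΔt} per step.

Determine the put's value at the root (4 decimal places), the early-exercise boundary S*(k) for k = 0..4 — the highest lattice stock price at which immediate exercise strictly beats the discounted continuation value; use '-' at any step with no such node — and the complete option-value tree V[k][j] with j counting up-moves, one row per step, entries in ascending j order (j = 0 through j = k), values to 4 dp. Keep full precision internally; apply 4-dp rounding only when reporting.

Δt=0.18960, u=1.08059, d=0.92542, q=0.53709, disc=e^(-rΔt)=0.99132
k=5 terminal: V=max(K-S,0) → 24.5423 13.3371 0.2531 0.0000 0.0000 0.0000
k=4: j=0 S=72.2133 intr=19.1567 cont=18.3633 V=19.1567[EX]; j=1 S=84.3215 intr=7.0485 cont=6.2551 V=7.0485[EX]; j=2 S=98.4600 intr=0.0000 cont=0.1161 V=0.1161[hold]; j=3 S=114.9691 intr=0.0000 cont=0.0000 V=0.0000[hold]; j=4 S=134.2464 intr=0.0000 cont=0.0000 V=0.0000[hold]  S*(4)=84.3215
k=3: j=0 S=78.0329 intr=13.3371 cont=12.5437 V=13.3371[EX]; j=1 S=91.1169 intr=0.2531 cont=3.2963 V=3.2963[hold]; j=2 S=106.3948 intr=0.0000 cont=0.0533 V=0.0533[hold]; j=3 S=124.2344 intr=0.0000 cont=0.0000 V=0.0000[hold]  S*(3)=78.0329
k=2: j=0 S=84.3215 intr=7.0485 cont=7.8754 V=7.8754[hold]; j=1 S=98.4600 intr=0.0000 cont=1.5410 V=1.5410[hold]; j=2 S=114.9691 intr=0.0000 cont=0.0245 V=0.0245[hold]  S*(2)=-
k=1: j=0 S=91.1169 intr=0.2531 cont=4.4344 V=4.4344[hold]; j=1 S=106.3948 intr=0.0000 cont=0.7202 V=0.7202[hold]  S*(1)=-
k=0: j=0 S=98.4600 intr=0.0000 cont=2.4184 V=2.4184[hold]  S*(0)=-

price = 2.4184
boundary = - - - 78.0329 84.3215
tree:
2.4184
4.4344 0.7202
7.8754 1.5410 0.0245
13.3371 3.2963 0.0533 0.0000
19.1567 7.0485 0.1161 0.0000 0.0000
24.5423 13.3371 0.2531 0.0000 0.0000 0.0000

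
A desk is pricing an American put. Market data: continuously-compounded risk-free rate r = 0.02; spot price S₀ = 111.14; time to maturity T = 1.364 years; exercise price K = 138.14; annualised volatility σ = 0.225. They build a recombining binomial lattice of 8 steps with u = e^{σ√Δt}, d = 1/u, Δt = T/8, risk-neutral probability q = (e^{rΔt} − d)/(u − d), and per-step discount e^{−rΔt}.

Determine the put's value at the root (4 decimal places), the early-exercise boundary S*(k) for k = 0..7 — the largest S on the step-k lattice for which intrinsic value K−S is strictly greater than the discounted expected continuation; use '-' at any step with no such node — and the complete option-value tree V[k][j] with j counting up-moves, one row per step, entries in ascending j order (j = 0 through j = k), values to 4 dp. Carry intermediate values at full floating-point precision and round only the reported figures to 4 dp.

Δt=0.17050, u=1.09736, d=0.91128, q=0.49515, disc=e^(-rΔt)=0.99660
k=8 terminal: V=max(K-S,0) → 85.2856 74.4929 61.4964 45.8461 27.0000 4.3056 0.0000 0.0000 0.0000
k=7: j=0 S=58.0002 intr=80.1398 cont=79.6695 V=80.1398[EX]; j=1 S=69.8437 intr=68.2963 cont=67.8261 V=68.2963[EX]; j=2 S=84.1055 intr=54.0345 cont=53.5642 V=54.0345[EX]; j=3 S=101.2795 intr=36.8605 cont=36.3902 V=36.8605[EX]; j=4 S=121.9605 intr=16.1795 cont=15.7093 V=16.1795[EX]; j=5 S=146.8643 intr=0.0000 cont=2.1663 V=2.1663[hold]; j=6 S=176.8535 intr=0.0000 cont=0.0000 V=0.0000[hold]; j=7 S=212.9663 intr=0.0000 cont=0.0000 V=0.0000[hold]  S*(7)=121.9605
k=6: j=0 S=63.6471 intr=74.4929 cont=74.0227 V=74.4929[EX]; j=1 S=76.6436 intr=61.4964 cont=61.0262 V=61.4964[EX]; j=2 S=92.2939 intr=45.8461 cont=45.3758 V=45.8461[EX]; j=3 S=111.1400 intr=27.0000 cont=26.5297 V=27.0000[EX]; j=4 S=133.8344 intr=4.3056 cont=9.2095 V=9.2095[hold]; j=5 S=161.1629 intr=0.0000 cont=1.0899 V=1.0899[hold]; j=6 S=194.0717 intr=0.0000 cont=0.0000 V=0.0000[hold]  S*(6)=111.1400
k=5: j=0 S=69.8437 intr=68.2963 cont=67.8261 V=68.2963[EX]; j=1 S=84.1055 intr=54.0345 cont=53.5642 V=54.0345[EX]; j=2 S=101.2795 intr=36.8605 cont=36.3902 V=36.8605[EX]; j=3 S=121.9605 intr=16.1795 cont=18.1292 V=18.1292[hold]; j=4 S=146.8643 intr=0.0000 cont=5.1714 V=5.1714[hold]; j=5 S=176.8535 intr=0.0000 cont=0.5484 V=0.5484[hold]  S*(5)=101.2795
k=4: j=0 S=76.6436 intr=61.4964 cont=61.0262 V=61.4964[EX]; j=1 S=92.2939 intr=45.8461 cont=45.3758 V=45.8461[EX]; j=2 S=111.1400 intr=27.0000 cont=27.4918 V=27.4918[hold]; j=3 S=133.8344 intr=4.3056 cont=11.6733 V=11.6733[hold]; j=4 S=161.1629 intr=0.0000 cont=2.8725 V=2.8725[hold]  S*(4)=92.2939
k=3: j=0 S=84.1055 intr=54.0345 cont=53.5642 V=54.0345[EX]; j=1 S=101.2795 intr=36.8605 cont=36.6329 V=36.8605[EX]; j=2 S=121.9605 intr=16.1795 cont=19.5924 V=19.5924[hold]; j=3 S=146.8643 intr=0.0000 cont=7.2907 V=7.2907[hold]  S*(3)=101.2795
k=2: j=0 S=92.2939 intr=45.8461 cont=45.3758 V=45.8461[EX]; j=1 S=111.1400 intr=27.0000 cont=28.2139 V=28.2139[hold]; j=2 S=133.8344 intr=4.3056 cont=13.4553 V=13.4553[hold]  S*(2)=92.2939
k=1: j=0 S=101.2795 intr=36.8605 cont=36.9892 V=36.9892[hold]; j=1 S=121.9605 intr=16.1795 cont=20.8350 V=20.8350[hold]  S*(1)=-
k=0: j=0 S=111.1400 intr=27.0000 cont=28.8918 V=28.8918[hold]  S*(0)=-

price = 28.8918
boundary = - - 92.2939 101.2795 92.2939 101.2795 111.1400 121.9605
tree:
28.8918
36.9892 20.8350
45.8461 28.2139 13.4553
54.0345 36.8605 19.5924 7.2907
61.4964 45.8461 27.4918 11.6733 2.8725
68.2963 54.0345 36.8605 18.1292 5.1714 0.5484
74.4929 61.4964 45.8461 27.0000 9.2095 1.0899 0.0000
80.1398 68.2963 54.0345 36.8605 16.1795 2.1663 0.0000 0.0000
85.2856 74.4929 61.4964 45.8461 27.0000 4.3056 0.0000 0.0000 0.0000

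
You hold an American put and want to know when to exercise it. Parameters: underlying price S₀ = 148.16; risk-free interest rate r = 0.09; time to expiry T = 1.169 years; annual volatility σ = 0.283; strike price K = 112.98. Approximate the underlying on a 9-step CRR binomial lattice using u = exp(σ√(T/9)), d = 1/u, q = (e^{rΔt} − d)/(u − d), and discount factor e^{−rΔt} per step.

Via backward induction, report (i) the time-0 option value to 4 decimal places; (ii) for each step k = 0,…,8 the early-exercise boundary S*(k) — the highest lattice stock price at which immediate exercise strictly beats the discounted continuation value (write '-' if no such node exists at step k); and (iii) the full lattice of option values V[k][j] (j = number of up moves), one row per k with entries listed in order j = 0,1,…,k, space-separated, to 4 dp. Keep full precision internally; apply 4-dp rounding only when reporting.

price = 2.2116
boundary = - - - - - 88.9723 80.3452 88.9723 98.5258
tree:
2.2116
3.7567 0.9015
6.2439 1.6524 0.2611
10.1122 2.9799 0.5215 0.0379
15.8757 5.2670 1.0343 0.0820 0.0000
24.0077 9.0747 2.0347 0.1773 0.0000 0.0000
32.6348 15.1145 3.9635 0.3833 0.0000 0.0000 0.0000
40.4255 24.0077 7.6274 0.8288 0.0000 0.0000 0.0000 0.0000
47.4607 32.6348 14.4542 1.7921 0.0000 0.0000 0.0000 0.0000 0.0000
53.8137 40.4255 24.0077 3.8748 0.0000 0.0000 0.0000 0.0000 0.0000 0.0000

Δt=0.12989  u=1.10738  d=0.90304  q=0.53207  discount=0.98838
step 9 (expiry): payoffs max(K−S,0) = 53.8137 40.4255 24.0077 3.8748 0.0000 0.0000 0.0000 0.0000 0.0000 0.0000
step 8: (k=8,j=0): S=65.5193, (K−S)⁺=47.4607, hold=46.1476 ⇒ V=47.4607 exercise | (k=8,j=1): S=80.3452, (K−S)⁺=32.6348, hold=31.3218 ⇒ V=32.6348 exercise | (k=8,j=2): S=98.5258, (K−S)⁺=14.4542, hold=13.1411 ⇒ V=14.4542 exercise | (k=8,j=3): S=120.8205, (K−S)⁺=0.0000, hold=1.7921 ⇒ V=1.7921 continue | (k=8,j=4): S=148.1600, (K−S)⁺=0.0000, hold=0.0000 ⇒ V=0.0000 continue | (k=8,j=5): S=181.6860, (K−S)⁺=0.0000, hold=0.0000 ⇒ V=0.0000 continue | (k=8,j=6): S=222.7983, (K−S)⁺=0.0000, hold=0.0000 ⇒ V=0.0000 continue | (k=8,j=7): S=273.2135, (K−S)⁺=0.0000, hold=0.0000 ⇒ V=0.0000 continue | (k=8,j=8): S=335.0369, (K−S)⁺=0.0000, hold=0.0000 ⇒ V=0.0000 continue  boundary S*=98.5258
step 7: (k=7,j=0): S=72.5545, (K−S)⁺=40.4255, hold=39.1124 ⇒ V=40.4255 exercise | (k=7,j=1): S=88.9723, (K−S)⁺=24.0077, hold=22.6946 ⇒ V=24.0077 exercise | (k=7,j=2): S=109.1052, (K−S)⁺=3.8748, hold=7.6274 ⇒ V=7.6274 continue | (k=7,j=3): S=133.7937, (K−S)⁺=0.0000, hold=0.8288 ⇒ V=0.8288 continue | (k=7,j=4): S=164.0689, (K−S)⁺=0.0000, hold=0.0000 ⇒ V=0.0000 continue | (k=7,j=5): S=201.1947, (K−S)⁺=0.0000, hold=0.0000 ⇒ V=0.0000 continue | (k=7,j=6): S=246.7215, (K−S)⁺=0.0000, hold=0.0000 ⇒ V=0.0000 continue | (k=7,j=7): S=302.5502, (K−S)⁺=0.0000, hold=0.0000 ⇒ V=0.0000 continue  boundary S*=88.9723
step 6: (k=6,j=0): S=80.3452, (K−S)⁺=32.6348, hold=31.3218 ⇒ V=32.6348 exercise | (k=6,j=1): S=98.5258, (K−S)⁺=14.4542, hold=15.1145 ⇒ V=15.1145 continue | (k=6,j=2): S=120.8205, (K−S)⁺=0.0000, hold=3.9635 ⇒ V=3.9635 continue | (k=6,j=3): S=148.1600, (K−S)⁺=0.0000, hold=0.3833 ⇒ V=0.3833 continue | (k=6,j=4): S=181.6860, (K−S)⁺=0.0000, hold=0.0000 ⇒ V=0.0000 continue | (k=6,j=5): S=222.7983, (K−S)⁺=0.0000, hold=0.0000 ⇒ V=0.0000 continue | (k=6,j=6): S=273.2135, (K−S)⁺=0.0000, hold=0.0000 ⇒ V=0.0000 continue  boundary S*=80.3452
step 5: (k=5,j=0): S=88.9723, (K−S)⁺=24.0077, hold=23.0419 ⇒ V=24.0077 exercise | (k=5,j=1): S=109.1052, (K−S)⁺=3.8748, hold=9.0747 ⇒ V=9.0747 continue | (k=5,j=2): S=133.7937, (K−S)⁺=0.0000, hold=2.0347 ⇒ V=2.0347 continue | (k=5,j=3): S=164.0689, (K−S)⁺=0.0000, hold=0.1773 ⇒ V=0.1773 continue | (k=5,j=4): S=201.1947, (K−S)⁺=0.0000, hold=0.0000 ⇒ V=0.0000 continue | (k=5,j=5): S=246.7215, (K−S)⁺=0.0000, hold=0.0000 ⇒ V=0.0000 continue  boundary S*=88.9723
step 4: (k=4,j=0): S=98.5258, (K−S)⁺=14.4542, hold=15.8757 ⇒ V=15.8757 continue | (k=4,j=1): S=120.8205, (K−S)⁺=0.0000, hold=5.2670 ⇒ V=5.2670 continue | (k=4,j=2): S=148.1600, (K−S)⁺=0.0000, hold=1.0343 ⇒ V=1.0343 continue | (k=4,j=3): S=181.6860, (K−S)⁺=0.0000, hold=0.0820 ⇒ V=0.0820 continue | (k=4,j=4): S=222.7983, (K−S)⁺=0.0000, hold=0.0000 ⇒ V=0.0000 continue  boundary S*=-
step 3: (k=3,j=0): S=109.1052, (K−S)⁺=3.8748, hold=10.1122 ⇒ V=10.1122 continue | (k=3,j=1): S=133.7937, (K−S)⁺=0.0000, hold=2.9799 ⇒ V=2.9799 continue | (k=3,j=2): S=164.0689, (K−S)⁺=0.0000, hold=0.5215 ⇒ V=0.5215 continue | (k=3,j=3): S=201.1947, (K−S)⁺=0.0000, hold=0.0379 ⇒ V=0.0379 continue  boundary S*=-
step 2: (k=2,j=0): S=120.8205, (K−S)⁺=0.0000, hold=6.2439 ⇒ V=6.2439 continue | (k=2,j=1): S=148.1600, (K−S)⁺=0.0000, hold=1.6524 ⇒ V=1.6524 continue | (k=2,j=2): S=181.6860, (K−S)⁺=0.0000, hold=0.2611 ⇒ V=0.2611 continue  boundary S*=-
step 1: (k=1,j=0): S=133.7937, (K−S)⁺=0.0000, hold=3.7567 ⇒ V=3.7567 continue | (k=1,j=1): S=164.0689, (K−S)⁺=0.0000, hold=0.9015 ⇒ V=0.9015 continue  boundary S*=-
step 0: (k=0,j=0): S=148.1600, (K−S)⁺=0.0000, hold=2.2116 ⇒ V=2.2116 continue  boundary S*=-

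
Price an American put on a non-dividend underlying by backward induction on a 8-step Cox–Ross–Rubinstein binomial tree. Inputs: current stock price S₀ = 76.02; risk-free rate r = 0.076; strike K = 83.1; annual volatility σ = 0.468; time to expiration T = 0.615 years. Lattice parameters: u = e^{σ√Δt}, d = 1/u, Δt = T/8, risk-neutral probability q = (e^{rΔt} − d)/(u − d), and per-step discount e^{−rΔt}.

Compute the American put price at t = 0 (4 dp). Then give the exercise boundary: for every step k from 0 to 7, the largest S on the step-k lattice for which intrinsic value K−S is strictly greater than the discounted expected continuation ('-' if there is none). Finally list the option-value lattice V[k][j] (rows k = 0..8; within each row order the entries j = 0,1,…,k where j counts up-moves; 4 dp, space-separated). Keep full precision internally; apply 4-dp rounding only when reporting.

Δt=0.07687, u=1.13855, d=0.87831, q=0.49012, disc=e^(-rΔt)=0.99417
k=8 terminal: V=max(K-S,0) → 56.1786 48.2016 37.8610 24.4564 7.0800 0.0000 0.0000 0.0000 0.0000
k=7: j=0 S=30.6515 intr=52.4485 cont=51.9644 V=52.4485[EX]; j=1 S=39.7337 intr=43.3663 cont=42.8822 V=43.3663[EX]; j=2 S=51.5070 intr=31.5930 cont=31.1089 V=31.5930[EX]; j=3 S=66.7689 intr=16.3311 cont=15.8470 V=16.3311[EX]; j=4 S=86.5529 intr=0.0000 cont=3.5889 V=3.5889[hold]; j=5 S=112.1990 intr=0.0000 cont=0.0000 V=0.0000[hold]; j=6 S=145.4442 intr=0.0000 cont=0.0000 V=0.0000[hold]; j=7 S=188.5402 intr=0.0000 cont=0.0000 V=0.0000[hold]  S*(7)=66.7689
k=6: j=0 S=34.8984 intr=48.2016 cont=47.7175 V=48.2016[EX]; j=1 S=45.2390 intr=37.8610 cont=37.3769 V=37.8610[EX]; j=2 S=58.6436 intr=24.4564 cont=23.9723 V=24.4564[EX]; j=3 S=76.0200 intr=7.0800 cont=10.0271 V=10.0271[hold]; j=4 S=98.5452 intr=0.0000 cont=1.8193 V=1.8193[hold]; j=5 S=127.7447 intr=0.0000 cont=0.0000 V=0.0000[hold]; j=6 S=165.5962 intr=0.0000 cont=0.0000 V=0.0000[hold]  S*(6)=58.6436
k=5: j=0 S=39.7337 intr=43.3663 cont=42.8822 V=43.3663[EX]; j=1 S=51.5070 intr=31.5930 cont=31.1089 V=31.5930[EX]; j=2 S=66.7689 intr=16.3311 cont=17.2831 V=17.2831[hold]; j=3 S=86.5529 intr=0.0000 cont=5.9693 V=5.9693[hold]; j=4 S=112.1990 intr=0.0000 cont=0.9222 V=0.9222[hold]; j=5 S=145.4442 intr=0.0000 cont=0.0000 V=0.0000[hold]  S*(5)=51.5070
k=4: j=0 S=45.2390 intr=37.8610 cont=37.3769 V=37.8610[EX]; j=1 S=58.6436 intr=24.4564 cont=24.4362 V=24.4564[EX]; j=2 S=76.0200 intr=7.0800 cont=11.6696 V=11.6696[hold]; j=3 S=98.5452 intr=0.0000 cont=3.4752 V=3.4752[hold]; j=4 S=127.7447 intr=0.0000 cont=0.4675 V=0.4675[hold]  S*(4)=58.6436
k=3: j=0 S=51.5070 intr=31.5930 cont=31.1089 V=31.5930[EX]; j=1 S=66.7689 intr=16.3311 cont=18.0834 V=18.0834[hold]; j=2 S=86.5529 intr=0.0000 cont=7.6088 V=7.6088[hold]; j=3 S=112.1990 intr=0.0000 cont=1.9894 V=1.9894[hold]  S*(3)=51.5070
k=2: j=0 S=58.6436 intr=24.4564 cont=24.8261 V=24.8261[hold]; j=1 S=76.0200 intr=7.0800 cont=12.8741 V=12.8741[hold]; j=2 S=98.5452 intr=0.0000 cont=4.8263 V=4.8263[hold]  S*(2)=-
k=1: j=0 S=66.7689 intr=16.3311 cont=18.8577 V=18.8577[hold]; j=1 S=86.5529 intr=0.0000 cont=8.8777 V=8.8777[hold]  S*(1)=-
k=0: j=0 S=76.0200 intr=7.0800 cont=13.8849 V=13.8849[hold]  S*(0)=-

price = 13.8849
boundary = - - - 51.5070 58.6436 51.5070 58.6436 66.7689
tree:
13.8849
18.8577 8.8777
24.8261 12.8741 4.8263
31.5930 18.0834 7.6088 1.9894
37.8610 24.4564 11.6696 3.4752 0.4675
43.3663 31.5930 17.2831 5.9693 0.9222 0.0000
48.2016 37.8610 24.4564 10.0271 1.8193 0.0000 0.0000
52.4485 43.3663 31.5930 16.3311 3.5889 0.0000 0.0000 0.0000
56.1786 48.2016 37.8610 24.4564 7.0800 0.0000 0.0000 0.0000 0.0000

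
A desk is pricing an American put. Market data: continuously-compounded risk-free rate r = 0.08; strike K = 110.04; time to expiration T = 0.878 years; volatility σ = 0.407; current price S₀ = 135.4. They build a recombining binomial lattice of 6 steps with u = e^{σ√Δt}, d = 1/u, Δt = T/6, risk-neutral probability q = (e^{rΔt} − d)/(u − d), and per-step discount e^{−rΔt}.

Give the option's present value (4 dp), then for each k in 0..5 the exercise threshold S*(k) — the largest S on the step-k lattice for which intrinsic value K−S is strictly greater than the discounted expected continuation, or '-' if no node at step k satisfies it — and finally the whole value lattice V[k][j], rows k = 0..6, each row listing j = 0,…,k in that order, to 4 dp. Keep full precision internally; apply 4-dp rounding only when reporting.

params: Δt=0.14633 u=1.16847 d=0.85582 q=0.49882 e^(-rΔt)=0.98836
t_6 payoffs: 56.8387 37.4036 10.8686 0.0000 0.0000 0.0000 0.0000
t_5: node(5,0) S=62.1639 payoff=47.8761 vs cont=46.5954 → 47.8761 [stop]  node(5,1) S=84.8731 payoff=25.1669 vs cont=23.8862 → 25.1669 [stop]  node(5,2) S=115.8784 payoff=0.0000 vs cont=5.3837 → 5.3837 [wait]  node(5,3) S=158.2103 payoff=0.0000 vs cont=0.0000 → 0.0000 [wait]  node(5,4) S=216.0066 payoff=0.0000 vs cont=0.0000 → 0.0000 [wait]  node(5,5) S=294.9167 payoff=0.0000 vs cont=0.0000 → 0.0000 [wait]  ⇒ S*(5)=84.8731
t_4: node(4,0) S=72.6364 payoff=37.4036 vs cont=36.1229 → 37.4036 [stop]  node(4,1) S=99.1714 payoff=10.8686 vs cont=15.1206 → 15.1206 [wait]  node(4,2) S=135.4000 payoff=0.0000 vs cont=2.6668 → 2.6668 [wait]  node(4,3) S=184.8634 payoff=0.0000 vs cont=0.0000 → 0.0000 [wait]  node(4,4) S=252.3964 payoff=0.0000 vs cont=0.0000 → 0.0000 [wait]  ⇒ S*(4)=72.6364
t_3: node(3,0) S=84.8731 payoff=25.1669 vs cont=25.9825 → 25.9825 [wait]  node(3,1) S=115.8784 payoff=0.0000 vs cont=8.8047 → 8.8047 [wait]  node(3,2) S=158.2103 payoff=0.0000 vs cont=1.3210 → 1.3210 [wait]  node(3,3) S=216.0066 payoff=0.0000 vs cont=0.0000 → 0.0000 [wait]  ⇒ S*(3)=-
t_2: node(2,0) S=99.1714 payoff=10.8686 vs cont=17.2112 → 17.2112 [wait]  node(2,1) S=135.4000 payoff=0.0000 vs cont=5.0127 → 5.0127 [wait]  node(2,2) S=184.8634 payoff=0.0000 vs cont=0.6544 → 0.6544 [wait]  ⇒ S*(2)=-
t_1: node(1,0) S=115.8784 payoff=0.0000 vs cont=10.9968 → 10.9968 [wait]  node(1,1) S=158.2103 payoff=0.0000 vs cont=2.8056 → 2.8056 [wait]  ⇒ S*(1)=-
t_0: node(0,0) S=135.4000 payoff=0.0000 vs cont=6.8305 → 6.8305 [wait]  ⇒ S*(0)=-

price = 6.8305
boundary = - - - - 72.6364 84.8731
tree:
6.8305
10.9968 2.8056
17.2112 5.0127 0.6544
25.9825 8.8047 1.3210 0.0000
37.4036 15.1206 2.6668 0.0000 0.0000
47.8761 25.1669 5.3837 0.0000 0.0000 0.0000
56.8387 37.4036 10.8686 0.0000 0.0000 0.0000 0.0000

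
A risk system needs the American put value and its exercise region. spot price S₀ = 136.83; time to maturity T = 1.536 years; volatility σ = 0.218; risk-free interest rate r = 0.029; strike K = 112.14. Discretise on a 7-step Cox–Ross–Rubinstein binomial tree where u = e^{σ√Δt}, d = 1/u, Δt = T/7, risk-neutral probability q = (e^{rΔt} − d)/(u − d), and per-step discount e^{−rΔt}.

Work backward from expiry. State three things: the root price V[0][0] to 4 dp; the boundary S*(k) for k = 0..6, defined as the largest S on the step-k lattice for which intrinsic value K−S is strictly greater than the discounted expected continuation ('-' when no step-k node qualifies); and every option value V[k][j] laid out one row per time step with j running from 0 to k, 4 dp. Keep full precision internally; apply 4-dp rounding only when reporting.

price = 3.6164
boundary = - - - - - 82.1173 90.9461
tree:
3.6164
5.9042 1.4258
9.3926 2.5689 0.3263
14.4675 4.5505 0.6644 0.0000
21.3928 7.8808 1.3527 0.0000 0.0000
30.0227 13.2273 2.7541 0.0000 0.0000 0.0000
37.9944 21.1939 5.6072 0.0000 0.0000 0.0000 0.0000
45.1923 30.0227 11.4159 0.0000 0.0000 0.0000 0.0000 0.0000

Δt=0.21943  u=1.10751  d=0.90292  q=0.50569  discount=0.99366
step 7 (expiry): payoffs max(K−S,0) = 45.1923 30.0227 11.4159 0.0000 0.0000 0.0000 0.0000 0.0000
step 6: (k=6,j=0): S=74.1456, (K−S)⁺=37.9944, hold=37.2831 ⇒ V=37.9944 exercise | (k=6,j=1): S=90.9461, (K−S)⁺=21.1939, hold=20.4826 ⇒ V=21.1939 exercise | (k=6,j=2): S=111.5533, (K−S)⁺=0.5867, hold=5.6072 ⇒ V=5.6072 continue | (k=6,j=3): S=136.8300, (K−S)⁺=0.0000, hold=0.0000 ⇒ V=0.0000 continue | (k=6,j=4): S=167.8340, (K−S)⁺=0.0000, hold=0.0000 ⇒ V=0.0000 continue | (k=6,j=5): S=205.8632, (K−S)⁺=0.0000, hold=0.0000 ⇒ V=0.0000 continue | (k=6,j=6): S=252.5094, (K−S)⁺=0.0000, hold=0.0000 ⇒ V=0.0000 continue  boundary S*=90.9461
step 5: (k=5,j=0): S=82.1173, (K−S)⁺=30.0227, hold=29.3114 ⇒ V=30.0227 exercise | (k=5,j=1): S=100.7241, (K−S)⁺=11.4159, hold=13.2273 ⇒ V=13.2273 continue | (k=5,j=2): S=123.5469, (K−S)⁺=0.0000, hold=2.7541 ⇒ V=2.7541 continue | (k=5,j=3): S=151.5412, (K−S)⁺=0.0000, hold=0.0000 ⇒ V=0.0000 continue | (k=5,j=4): S=185.8786, (K−S)⁺=0.0000, hold=0.0000 ⇒ V=0.0000 continue | (k=5,j=5): S=227.9965, (K−S)⁺=0.0000, hold=0.0000 ⇒ V=0.0000 continue  boundary S*=82.1173
step 4: (k=4,j=0): S=90.9461, (K−S)⁺=21.1939, hold=21.3928 ⇒ V=21.3928 continue | (k=4,j=1): S=111.5533, (K−S)⁺=0.5867, hold=7.8808 ⇒ V=7.8808 continue | (k=4,j=2): S=136.8300, (K−S)⁺=0.0000, hold=1.3527 ⇒ V=1.3527 continue | (k=4,j=3): S=167.8340, (K−S)⁺=0.0000, hold=0.0000 ⇒ V=0.0000 continue | (k=4,j=4): S=205.8632, (K−S)⁺=0.0000, hold=0.0000 ⇒ V=0.0000 continue  boundary S*=-
step 3: (k=3,j=0): S=100.7241, (K−S)⁺=11.4159, hold=14.4675 ⇒ V=14.4675 continue | (k=3,j=1): S=123.5469, (K−S)⁺=0.0000, hold=4.5505 ⇒ V=4.5505 continue | (k=3,j=2): S=151.5412, (K−S)⁺=0.0000, hold=0.6644 ⇒ V=0.6644 continue | (k=3,j=3): S=185.8786, (K−S)⁺=0.0000, hold=0.0000 ⇒ V=0.0000 continue  boundary S*=-
step 2: (k=2,j=0): S=111.5533, (K−S)⁺=0.5867, hold=9.3926 ⇒ V=9.3926 continue | (k=2,j=1): S=136.8300, (K−S)⁺=0.0000, hold=2.5689 ⇒ V=2.5689 continue | (k=2,j=2): S=167.8340, (K−S)⁺=0.0000, hold=0.3263 ⇒ V=0.3263 continue  boundary S*=-
step 1: (k=1,j=0): S=123.5469, (K−S)⁺=0.0000, hold=5.9042 ⇒ V=5.9042 continue | (k=1,j=1): S=151.5412, (K−S)⁺=0.0000, hold=1.4258 ⇒ V=1.4258 continue  boundary S*=-
step 0: (k=0,j=0): S=136.8300, (K−S)⁺=0.0000, hold=3.6164 ⇒ V=3.6164 continue  boundary S*=-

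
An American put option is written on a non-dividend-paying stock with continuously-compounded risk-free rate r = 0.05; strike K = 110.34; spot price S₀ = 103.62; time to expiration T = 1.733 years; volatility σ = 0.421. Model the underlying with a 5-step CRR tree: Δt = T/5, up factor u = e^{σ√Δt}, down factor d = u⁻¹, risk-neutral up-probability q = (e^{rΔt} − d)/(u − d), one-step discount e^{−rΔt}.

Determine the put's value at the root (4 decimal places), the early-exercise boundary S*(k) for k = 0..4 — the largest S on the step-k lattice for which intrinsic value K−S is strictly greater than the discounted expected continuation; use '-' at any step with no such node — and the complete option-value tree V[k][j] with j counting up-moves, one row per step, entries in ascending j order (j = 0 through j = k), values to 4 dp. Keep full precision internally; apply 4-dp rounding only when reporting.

Δt=0.34660  u=1.28127  d=0.78047  q=0.47326  discount=0.98282
step 5 (expiry): payoffs max(K−S,0) = 80.3321 61.0773 29.4673 0.0000 0.0000 0.0000
step 4: (k=4,j=0): S=38.4483, (K−S)⁺=71.8917, hold=69.9960 ⇒ V=71.8917 exercise | (k=4,j=1): S=63.1190, (K−S)⁺=47.2210, hold=45.3253 ⇒ V=47.2210 exercise | (k=4,j=2): S=103.6200, (K−S)⁺=6.7200, hold=15.2550 ⇒ V=15.2550 continue | (k=4,j=3): S=170.1089, (K−S)⁺=0.0000, hold=0.0000 ⇒ V=0.0000 continue | (k=4,j=4): S=279.2612, (K−S)⁺=0.0000, hold=0.0000 ⇒ V=0.0000 continue  boundary S*=63.1190
step 3: (k=3,j=0): S=49.2627, (K−S)⁺=61.0773, hold=59.1816 ⇒ V=61.0773 exercise | (k=3,j=1): S=80.8727, (K−S)⁺=29.4673, hold=31.5415 ⇒ V=31.5415 continue | (k=3,j=2): S=132.7655, (K−S)⁺=0.0000, hold=7.8974 ⇒ V=7.8974 continue | (k=3,j=3): S=217.9560, (K−S)⁺=0.0000, hold=0.0000 ⇒ V=0.0000 continue  boundary S*=49.2627
step 2: (k=2,j=0): S=63.1190, (K−S)⁺=47.2210, hold=46.2900 ⇒ V=47.2210 exercise | (k=2,j=1): S=103.6200, (K−S)⁺=6.7200, hold=20.0021 ⇒ V=20.0021 continue | (k=2,j=2): S=170.1089, (K−S)⁺=0.0000, hold=4.0884 ⇒ V=4.0884 continue  boundary S*=63.1190
step 1: (k=1,j=0): S=80.8727, (K−S)⁺=29.4673, hold=33.7494 ⇒ V=33.7494 continue | (k=1,j=1): S=132.7655, (K−S)⁺=0.0000, hold=12.2565 ⇒ V=12.2565 continue  boundary S*=-
step 0: (k=0,j=0): S=103.6200, (K−S)⁺=6.7200, hold=23.1727 ⇒ V=23.1727 continue  boundary S*=-

price = 23.1727
boundary = - - 63.1190 49.2627 63.1190
tree:
23.1727
33.7494 12.2565
47.2210 20.0021 4.0884
61.0773 31.5415 7.8974 0.0000
71.8917 47.2210 15.2550 0.0000 0.0000
80.3321 61.0773 29.4673 0.0000 0.0000 0.0000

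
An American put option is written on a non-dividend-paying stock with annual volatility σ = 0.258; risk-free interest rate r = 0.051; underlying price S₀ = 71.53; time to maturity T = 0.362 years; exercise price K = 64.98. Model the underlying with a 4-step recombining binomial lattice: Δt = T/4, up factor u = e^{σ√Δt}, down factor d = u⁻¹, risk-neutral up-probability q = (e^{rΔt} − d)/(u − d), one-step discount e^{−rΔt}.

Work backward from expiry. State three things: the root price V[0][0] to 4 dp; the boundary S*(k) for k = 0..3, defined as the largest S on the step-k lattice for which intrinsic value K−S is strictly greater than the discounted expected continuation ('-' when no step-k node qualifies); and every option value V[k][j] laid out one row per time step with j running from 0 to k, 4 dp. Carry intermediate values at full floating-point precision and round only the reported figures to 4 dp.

Δt=0.09050  u=1.08071  d=0.92532  q=0.51038  discount=0.99540
step 4 (expiry): payoffs max(K−S,0) = 12.5406 3.7347 0.0000 0.0000 0.0000
step 3: (k=3,j=0): S=56.6716, (K−S)⁺=8.3084, hold=8.0092 ⇒ V=8.3084 exercise | (k=3,j=1): S=66.1882, (K−S)⁺=0.0000, hold=1.8202 ⇒ V=1.8202 continue | (k=3,j=2): S=77.3029, (K−S)⁺=0.0000, hold=0.0000 ⇒ V=0.0000 continue | (k=3,j=3): S=90.2841, (K−S)⁺=0.0000, hold=0.0000 ⇒ V=0.0000 continue  boundary S*=56.6716
step 2: (k=2,j=0): S=61.2453, (K−S)⁺=3.7347, hold=4.9739 ⇒ V=4.9739 continue | (k=2,j=1): S=71.5300, (K−S)⁺=0.0000, hold=0.8871 ⇒ V=0.8871 continue | (k=2,j=2): S=83.5417, (K−S)⁺=0.0000, hold=0.0000 ⇒ V=0.0000 continue  boundary S*=-
step 1: (k=1,j=0): S=66.1882, (K−S)⁺=0.0000, hold=2.8748 ⇒ V=2.8748 continue | (k=1,j=1): S=77.3029, (K−S)⁺=0.0000, hold=0.4323 ⇒ V=0.4323 continue  boundary S*=-
step 0: (k=0,j=0): S=71.5300, (K−S)⁺=0.0000, hold=1.6207 ⇒ V=1.6207 continue  boundary S*=-

price = 1.6207
boundary = - - - 56.6716
tree:
1.6207
2.8748 0.4323
4.9739 0.8871 0.0000
8.3084 1.8202 0.0000 0.0000
12.5406 3.7347 0.0000 0.0000 0.0000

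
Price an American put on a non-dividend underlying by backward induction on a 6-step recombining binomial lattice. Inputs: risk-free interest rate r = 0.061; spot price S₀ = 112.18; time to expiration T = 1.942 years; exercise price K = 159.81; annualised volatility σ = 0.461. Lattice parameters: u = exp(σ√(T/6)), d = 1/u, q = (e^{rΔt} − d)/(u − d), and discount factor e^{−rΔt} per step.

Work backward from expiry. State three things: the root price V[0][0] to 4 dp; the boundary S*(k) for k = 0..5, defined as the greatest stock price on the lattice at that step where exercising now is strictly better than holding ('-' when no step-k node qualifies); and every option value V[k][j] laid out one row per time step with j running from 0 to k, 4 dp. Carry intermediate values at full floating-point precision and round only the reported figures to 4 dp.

price = 54.7779
boundary = - 86.3004 66.3911 86.3004 66.3911 86.3004
tree:
54.7779
73.5096 36.1685
93.4189 52.6052 19.3369
108.7351 73.5096 31.4773 6.5933
120.5180 93.4189 49.4379 12.7457 0.0000
129.5825 108.7351 73.5096 24.6389 0.0000 0.0000
136.5559 120.5180 93.4189 47.6300 0.0000 0.0000 0.0000

params: Δt=0.32367 u=1.29988 d=0.76930 q=0.47239 e^(-rΔt)=0.98045
t_6 payoffs: 136.5559 120.5180 93.4189 47.6300 0.0000 0.0000 0.0000
t_5: node(5,0) S=30.2275 payoff=129.5825 vs cont=126.4582 → 129.5825 [stop]  node(5,1) S=51.0749 payoff=108.7351 vs cont=105.6108 → 108.7351 [stop]  node(5,2) S=86.3004 payoff=73.5096 vs cont=70.3853 → 73.5096 [stop]  node(5,3) S=145.8204 payoff=13.9896 vs cont=24.6389 → 24.6389 [wait]  node(5,4) S=246.3904 payoff=0.0000 vs cont=0.0000 → 0.0000 [wait]  node(5,5) S=416.3219 payoff=0.0000 vs cont=0.0000 → 0.0000 [wait]  ⇒ S*(5)=86.3004
t_4: node(4,0) S=39.2920 payoff=120.5180 vs cont=117.3937 → 120.5180 [stop]  node(4,1) S=66.3911 payoff=93.4189 vs cont=90.2946 → 93.4189 [stop]  node(4,2) S=112.1800 payoff=47.6300 vs cont=49.4379 → 49.4379 [wait]  node(4,3) S=189.5488 payoff=0.0000 vs cont=12.7457 → 12.7457 [wait]  node(4,4) S=320.2775 payoff=0.0000 vs cont=0.0000 → 0.0000 [wait]  ⇒ S*(4)=66.3911
t_3: node(3,0) S=51.0749 payoff=108.7351 vs cont=105.6108 → 108.7351 [stop]  node(3,1) S=86.3004 payoff=73.5096 vs cont=71.2227 → 73.5096 [stop]  node(3,2) S=145.8204 payoff=13.9896 vs cont=31.4773 → 31.4773 [wait]  node(3,3) S=246.3904 payoff=0.0000 vs cont=6.5933 → 6.5933 [wait]  ⇒ S*(3)=86.3004
t_2: node(2,0) S=66.3911 payoff=93.4189 vs cont=90.2946 → 93.4189 [stop]  node(2,1) S=112.1800 payoff=47.6300 vs cont=52.6052 → 52.6052 [wait]  node(2,2) S=189.5488 payoff=0.0000 vs cont=19.3369 → 19.3369 [wait]  ⇒ S*(2)=66.3911
t_1: node(1,0) S=86.3004 payoff=73.5096 vs cont=72.6896 → 73.5096 [stop]  node(1,1) S=145.8204 payoff=13.9896 vs cont=36.1685 → 36.1685 [wait]  ⇒ S*(1)=86.3004
t_0: node(0,0) S=112.1800 payoff=47.6300 vs cont=54.7779 → 54.7779 [wait]  ⇒ S*(0)=-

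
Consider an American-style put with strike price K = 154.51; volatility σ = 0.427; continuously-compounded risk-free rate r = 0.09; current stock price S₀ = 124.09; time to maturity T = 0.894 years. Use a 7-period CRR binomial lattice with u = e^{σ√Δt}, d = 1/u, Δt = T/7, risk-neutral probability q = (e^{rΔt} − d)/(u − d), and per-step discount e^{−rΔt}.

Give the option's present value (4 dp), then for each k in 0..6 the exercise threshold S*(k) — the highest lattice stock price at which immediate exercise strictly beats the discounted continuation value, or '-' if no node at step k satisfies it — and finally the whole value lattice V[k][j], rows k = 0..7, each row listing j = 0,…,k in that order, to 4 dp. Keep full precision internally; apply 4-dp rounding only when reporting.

price = 35.2409
boundary = - - 91.4518 106.5282 91.4518 106.5282 124.0900
tree:
35.2409
48.0062 23.2734
63.0582 34.0443 13.0262
76.0009 47.9818 20.8753 5.4677
87.1119 63.0582 32.3675 9.8503 1.2056
96.6504 76.0009 47.9818 17.4806 2.4375 0.0000
104.8390 87.1119 63.0582 30.4200 4.9279 0.0000 0.0000
111.8687 96.6504 76.0009 47.9818 9.9630 0.0000 0.0000 0.0000

Δt=0.12771, u=1.16486, d=0.85848, q=0.49966, disc=e^(-rΔt)=0.98857
k=7 terminal: V=max(K-S,0) → 111.8687 96.6504 76.0009 47.9818 9.9630 0.0000 0.0000 0.0000
k=6: j=0 S=49.6710 intr=104.8390 cont=103.0732 V=104.8390[EX]; j=1 S=67.3981 intr=87.1119 cont=85.3461 V=87.1119[EX]; j=2 S=91.4518 intr=63.0582 cont=61.2924 V=63.0582[EX]; j=3 S=124.0900 intr=30.4200 cont=28.6542 V=30.4200[EX]; j=4 S=168.3764 intr=0.0000 cont=4.9279 V=4.9279[hold]; j=5 S=228.4683 intr=0.0000 cont=0.0000 V=0.0000[hold]; j=6 S=310.0063 intr=0.0000 cont=0.0000 V=0.0000[hold]  S*(6)=124.0900
k=5: j=0 S=57.8596 intr=96.6504 cont=94.8846 V=96.6504[EX]; j=1 S=78.5091 intr=76.0009 cont=74.2351 V=76.0009[EX]; j=2 S=106.5282 intr=47.9818 cont=46.2160 V=47.9818[EX]; j=3 S=144.5470 intr=9.9630 cont=17.4806 V=17.4806[hold]; j=4 S=196.1343 intr=0.0000 cont=2.4375 V=2.4375[hold]; j=5 S=266.1327 intr=0.0000 cont=0.0000 V=0.0000[hold]  S*(5)=106.5282
k=4: j=0 S=67.3981 intr=87.1119 cont=85.3461 V=87.1119[EX]; j=1 S=91.4518 intr=63.0582 cont=61.2924 V=63.0582[EX]; j=2 S=124.0900 intr=30.4200 cont=32.3675 V=32.3675[hold]; j=3 S=168.3764 intr=0.0000 cont=9.8503 V=9.8503[hold]; j=4 S=228.4683 intr=0.0000 cont=1.2056 V=1.2056[hold]  S*(4)=91.4518
k=3: j=0 S=78.5091 intr=76.0009 cont=74.2351 V=76.0009[EX]; j=1 S=106.5282 intr=47.9818 cont=47.1780 V=47.9818[EX]; j=2 S=144.5470 intr=9.9630 cont=20.8753 V=20.8753[hold]; j=3 S=196.1343 intr=0.0000 cont=5.4677 V=5.4677[hold]  S*(3)=106.5282
k=2: j=0 S=91.4518 intr=63.0582 cont=61.2924 V=63.0582[EX]; j=1 S=124.0900 intr=30.4200 cont=34.0443 V=34.0443[hold]; j=2 S=168.3764 intr=0.0000 cont=13.0262 V=13.0262[hold]  S*(2)=91.4518
k=1: j=0 S=106.5282 intr=47.9818 cont=48.0062 V=48.0062[hold]; j=1 S=144.5470 intr=9.9630 cont=23.2734 V=23.2734[hold]  S*(1)=-
k=0: j=0 S=124.0900 intr=30.4200 cont=35.2409 V=35.2409[hold]  S*(0)=-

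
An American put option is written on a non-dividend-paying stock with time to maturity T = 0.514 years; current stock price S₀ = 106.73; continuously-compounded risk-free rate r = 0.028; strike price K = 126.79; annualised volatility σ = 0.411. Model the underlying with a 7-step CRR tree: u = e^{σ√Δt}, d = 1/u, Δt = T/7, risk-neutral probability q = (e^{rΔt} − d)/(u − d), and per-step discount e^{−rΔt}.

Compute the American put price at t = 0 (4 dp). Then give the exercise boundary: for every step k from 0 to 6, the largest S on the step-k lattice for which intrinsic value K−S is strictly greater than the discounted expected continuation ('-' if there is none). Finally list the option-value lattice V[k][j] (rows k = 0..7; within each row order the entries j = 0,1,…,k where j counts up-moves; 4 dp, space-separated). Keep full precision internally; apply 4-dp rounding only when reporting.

price = 25.1696
boundary = - - - 76.4157 85.4182 95.4813 106.7300
tree:
25.1696
32.8621 16.9905
41.4536 23.7474 9.7842
50.3743 32.0210 14.9362 4.2761
58.4281 41.3718 22.0848 7.2993 1.0377
65.6330 50.3743 31.3087 12.2429 2.0050 0.0000
72.0786 58.4281 41.3718 20.0600 3.8743 0.0000 0.0000
77.8448 65.6330 50.3743 31.3087 7.4861 0.0000 0.0000 0.0000

params: Δt=0.07343 u=1.11781 d=0.89461 q=0.48141 e^(-rΔt)=0.99795
t_7 payoffs: 77.8448 65.6330 50.3743 31.3087 7.4861 0.0000 0.0000 0.0000
t_6: node(6,0) S=54.7114 payoff=72.0786 vs cont=71.8181 → 72.0786 [stop]  node(6,1) S=68.3619 payoff=58.4281 vs cont=58.1677 → 58.4281 [stop]  node(6,2) S=85.4182 payoff=41.3718 vs cont=41.1114 → 41.3718 [stop]  node(6,3) S=106.7300 payoff=20.0600 vs cont=19.7996 → 20.0600 [stop]  node(6,4) S=133.3591 payoff=0.0000 vs cont=3.8743 → 3.8743 [wait]  node(6,5) S=166.6321 payoff=0.0000 vs cont=0.0000 → 0.0000 [wait]  node(6,6) S=208.2068 payoff=0.0000 vs cont=0.0000 → 0.0000 [wait]  ⇒ S*(6)=106.7300
t_5: node(5,0) S=61.1570 payoff=65.6330 vs cont=65.3726 → 65.6330 [stop]  node(5,1) S=76.4157 payoff=50.3743 vs cont=50.1139 → 50.3743 [stop]  node(5,2) S=95.4813 payoff=31.3087 vs cont=31.0483 → 31.3087 [stop]  node(5,3) S=119.3039 payoff=7.4861 vs cont=12.2429 → 12.2429 [wait]  node(5,4) S=149.0702 payoff=0.0000 vs cont=2.0050 → 2.0050 [wait]  node(5,5) S=186.2631 payoff=0.0000 vs cont=0.0000 → 0.0000 [wait]  ⇒ S*(5)=95.4813
t_4: node(4,0) S=68.3619 payoff=58.4281 vs cont=58.1677 → 58.4281 [stop]  node(4,1) S=85.4182 payoff=41.3718 vs cont=41.1114 → 41.3718 [stop]  node(4,2) S=106.7300 payoff=20.0600 vs cont=22.0848 → 22.0848 [wait]  node(4,3) S=133.3591 payoff=0.0000 vs cont=7.2993 → 7.2993 [wait]  node(4,4) S=166.6321 payoff=0.0000 vs cont=1.0377 → 1.0377 [wait]  ⇒ S*(4)=85.4182
t_3: node(3,0) S=76.4157 payoff=50.3743 vs cont=50.1139 → 50.3743 [stop]  node(3,1) S=95.4813 payoff=31.3087 vs cont=32.0210 → 32.0210 [wait]  node(3,2) S=119.3039 payoff=7.4861 vs cont=14.9362 → 14.9362 [wait]  node(3,3) S=149.0702 payoff=0.0000 vs cont=4.2761 → 4.2761 [wait]  ⇒ S*(3)=76.4157
t_2: node(2,0) S=85.4182 payoff=41.3718 vs cont=41.4536 → 41.4536 [wait]  node(2,1) S=106.7300 payoff=20.0600 vs cont=23.7474 → 23.7474 [wait]  node(2,2) S=133.3591 payoff=0.0000 vs cont=9.7842 → 9.7842 [wait]  ⇒ S*(2)=-
t_1: node(1,0) S=95.4813 payoff=31.3087 vs cont=32.8621 → 32.8621 [wait]  node(1,1) S=119.3039 payoff=7.4861 vs cont=16.9905 → 16.9905 [wait]  ⇒ S*(1)=-
t_0: node(0,0) S=106.7300 payoff=20.0600 vs cont=25.1696 → 25.1696 [wait]  ⇒ S*(0)=-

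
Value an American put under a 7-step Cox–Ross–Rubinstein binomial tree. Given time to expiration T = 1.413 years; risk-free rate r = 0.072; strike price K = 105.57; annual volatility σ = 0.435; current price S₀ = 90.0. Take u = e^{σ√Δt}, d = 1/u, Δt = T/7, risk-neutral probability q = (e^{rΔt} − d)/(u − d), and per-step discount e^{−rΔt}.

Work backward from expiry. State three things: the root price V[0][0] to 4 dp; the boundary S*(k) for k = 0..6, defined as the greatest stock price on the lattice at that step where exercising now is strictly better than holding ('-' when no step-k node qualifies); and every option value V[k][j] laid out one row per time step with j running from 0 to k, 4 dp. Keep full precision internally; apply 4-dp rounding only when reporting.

Δt=0.20186  u=1.21584  d=0.82247  q=0.48851  discount=0.98557
step 7 (expiry): payoffs max(K−S,0) = 82.6563 71.6971 55.4965 31.5474 0.0000 0.0000 0.0000 0.0000
step 6: (k=6,j=0): S=27.8595, (K−S)⁺=77.7105, hold=76.1872 ⇒ V=77.7105 exercise | (k=6,j=1): S=41.1842, (K−S)⁺=64.3858, hold=62.8626 ⇒ V=64.3858 exercise | (k=6,j=2): S=60.8816, (K−S)⁺=44.6884, hold=43.1651 ⇒ V=44.6884 exercise | (k=6,j=3): S=90.0000, (K−S)⁺=15.5700, hold=15.9033 ⇒ V=15.9033 continue | (k=6,j=4): S=133.0450, (K−S)⁺=0.0000, hold=0.0000 ⇒ V=0.0000 continue | (k=6,j=5): S=196.6776, (K−S)⁺=0.0000, hold=0.0000 ⇒ V=0.0000 continue | (k=6,j=6): S=290.7442, (K−S)⁺=0.0000, hold=0.0000 ⇒ V=0.0000 continue  boundary S*=60.8816
step 5: (k=5,j=0): S=33.8729, (K−S)⁺=71.6971, hold=70.1739 ⇒ V=71.6971 exercise | (k=5,j=1): S=50.0735, (K−S)⁺=55.4965, hold=53.9732 ⇒ V=55.4965 exercise | (k=5,j=2): S=74.0226, (K−S)⁺=31.5474, hold=30.1846 ⇒ V=31.5474 exercise | (k=5,j=3): S=109.4260, (K−S)⁺=0.0000, hold=8.0170 ⇒ V=8.0170 continue | (k=5,j=4): S=161.7621, (K−S)⁺=0.0000, hold=0.0000 ⇒ V=0.0000 continue | (k=5,j=5): S=239.1294, (K−S)⁺=0.0000, hold=0.0000 ⇒ V=0.0000 continue  boundary S*=74.0226
step 4: (k=4,j=0): S=41.1842, (K−S)⁺=64.3858, hold=62.8626 ⇒ V=64.3858 exercise | (k=4,j=1): S=60.8816, (K−S)⁺=44.6884, hold=43.1651 ⇒ V=44.6884 exercise | (k=4,j=2): S=90.0000, (K−S)⁺=15.5700, hold=19.7632 ⇒ V=19.7632 continue | (k=4,j=3): S=133.0450, (K−S)⁺=0.0000, hold=4.0414 ⇒ V=4.0414 continue | (k=4,j=4): S=196.6776, (K−S)⁺=0.0000, hold=0.0000 ⇒ V=0.0000 continue  boundary S*=60.8816
step 3: (k=3,j=0): S=50.0735, (K−S)⁺=55.4965, hold=53.9732 ⇒ V=55.4965 exercise | (k=3,j=1): S=74.0226, (K−S)⁺=31.5474, hold=32.0430 ⇒ V=32.0430 continue | (k=3,j=2): S=109.4260, (K−S)⁺=0.0000, hold=11.9086 ⇒ V=11.9086 continue | (k=3,j=3): S=161.7621, (K−S)⁺=0.0000, hold=2.0373 ⇒ V=2.0373 continue  boundary S*=50.0735
step 2: (k=2,j=0): S=60.8816, (K−S)⁺=44.6884, hold=43.4038 ⇒ V=44.6884 exercise | (k=2,j=1): S=90.0000, (K−S)⁺=15.5700, hold=21.8867 ⇒ V=21.8867 continue | (k=2,j=2): S=133.0450, (K−S)⁺=0.0000, hold=6.9841 ⇒ V=6.9841 continue  boundary S*=60.8816
step 1: (k=1,j=0): S=74.0226, (K−S)⁺=31.5474, hold=33.0654 ⇒ V=33.0654 continue | (k=1,j=1): S=109.4260, (K−S)⁺=0.0000, hold=14.3959 ⇒ V=14.3959 continue  boundary S*=-
step 0: (k=0,j=0): S=90.0000, (K−S)⁺=15.5700, hold=23.5996 ⇒ V=23.5996 continue  boundary S*=-

price = 23.5996
boundary = - - 60.8816 50.0735 60.8816 74.0226 60.8816
tree:
23.5996
33.0654 14.3959
44.6884 21.8867 6.9841
55.4965 32.0430 11.9086 2.0373
64.3858 44.6884 19.7632 4.0414 0.0000
71.6971 55.4965 31.5474 8.0170 0.0000 0.0000
77.7105 64.3858 44.6884 15.9033 0.0000 0.0000 0.0000
82.6563 71.6971 55.4965 31.5474 0.0000 0.0000 0.0000 0.0000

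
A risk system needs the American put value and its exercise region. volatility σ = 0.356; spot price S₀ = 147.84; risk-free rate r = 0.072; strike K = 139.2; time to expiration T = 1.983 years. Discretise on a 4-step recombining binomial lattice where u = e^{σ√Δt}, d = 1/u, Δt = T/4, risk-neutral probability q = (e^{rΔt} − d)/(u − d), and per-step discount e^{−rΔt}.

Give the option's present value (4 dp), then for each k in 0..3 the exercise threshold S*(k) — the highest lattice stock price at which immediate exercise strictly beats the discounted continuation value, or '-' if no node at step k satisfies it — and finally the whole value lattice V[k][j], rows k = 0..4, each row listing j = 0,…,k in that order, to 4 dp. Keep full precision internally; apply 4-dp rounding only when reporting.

price = 16.4446
boundary = - - 89.5516 115.0622
tree:
16.4446
29.1204 5.4095
49.6484 11.4269 0.0000
69.5030 24.1378 0.0000 0.0000
84.9556 49.6484 0.0000 0.0000 0.0000

Δt=0.49575, u=1.28487, d=0.77829, q=0.50939, disc=e^(-rΔt)=0.96494
k=4 terminal: V=max(K-S,0) → 84.9556 49.6484 0.0000 0.0000 0.0000
k=3: j=0 S=69.6970 intr=69.5030 cont=64.6220 V=69.5030[EX]; j=1 S=115.0622 intr=24.1378 cont=23.5037 V=24.1378[EX]; j=2 S=189.9552 intr=0.0000 cont=0.0000 V=0.0000[hold]; j=3 S=313.5956 intr=0.0000 cont=0.0000 V=0.0000[hold]  S*(3)=115.0622
k=2: j=0 S=89.5516 intr=49.6484 cont=44.7674 V=49.6484[EX]; j=1 S=147.8400 intr=0.0000 cont=11.4269 V=11.4269[hold]; j=2 S=244.0679 intr=0.0000 cont=0.0000 V=0.0000[hold]  S*(2)=89.5516
k=1: j=0 S=115.0622 intr=24.1378 cont=29.1204 V=29.1204[hold]; j=1 S=189.9552 intr=0.0000 cont=5.4095 V=5.4095[hold]  S*(1)=-
k=0: j=0 S=147.8400 intr=0.0000 cont=16.4446 V=16.4446[hold]  S*(0)=-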